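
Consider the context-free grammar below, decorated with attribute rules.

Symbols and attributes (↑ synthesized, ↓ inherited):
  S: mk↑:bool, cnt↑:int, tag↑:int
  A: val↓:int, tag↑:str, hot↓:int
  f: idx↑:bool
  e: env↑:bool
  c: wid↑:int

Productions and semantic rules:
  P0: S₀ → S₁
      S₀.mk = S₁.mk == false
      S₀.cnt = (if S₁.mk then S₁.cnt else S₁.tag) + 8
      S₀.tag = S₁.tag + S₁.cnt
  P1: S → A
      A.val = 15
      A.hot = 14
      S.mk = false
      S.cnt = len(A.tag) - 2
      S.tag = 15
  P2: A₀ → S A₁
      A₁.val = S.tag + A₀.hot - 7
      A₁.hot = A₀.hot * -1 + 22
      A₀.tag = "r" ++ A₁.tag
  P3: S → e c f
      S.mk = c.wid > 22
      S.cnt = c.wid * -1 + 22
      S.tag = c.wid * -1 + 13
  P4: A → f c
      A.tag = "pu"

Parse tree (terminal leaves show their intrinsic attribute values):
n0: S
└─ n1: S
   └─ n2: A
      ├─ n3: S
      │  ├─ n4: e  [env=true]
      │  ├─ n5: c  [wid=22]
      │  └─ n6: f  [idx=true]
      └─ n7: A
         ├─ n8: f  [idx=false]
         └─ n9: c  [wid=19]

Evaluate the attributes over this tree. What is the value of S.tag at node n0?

1. n2.val = 15  [15]
2. n2.hot = 14  [14]
3. n4.env = true  [terminal]
4. n5.wid = 22  [terminal]
5. n6.idx = true  [terminal]
6. n3.mk = false  [c.wid > 22]
7. n3.cnt = 0  [c.wid * -1 + 22]
8. n3.tag = -9  [c.wid * -1 + 13]
9. n7.val = -2  [S.tag + A₀.hot - 7]
10. n7.hot = 8  [A₀.hot * -1 + 22]
11. n8.idx = false  [terminal]
12. n9.wid = 19  [terminal]
13. n7.tag = "pu"  ["pu"]
14. n2.tag = "rpu"  ["r" ++ A₁.tag]
15. n1.mk = false  [false]
16. n1.cnt = 1  [len(A.tag) - 2]
17. n1.tag = 15  [15]
18. n0.mk = true  [S₁.mk == false]
19. n0.cnt = 23  [(if S₁.mk then S₁.cnt else S₁.tag) + 8]
20. n0.tag = 16  [S₁.tag + S₁.cnt]

16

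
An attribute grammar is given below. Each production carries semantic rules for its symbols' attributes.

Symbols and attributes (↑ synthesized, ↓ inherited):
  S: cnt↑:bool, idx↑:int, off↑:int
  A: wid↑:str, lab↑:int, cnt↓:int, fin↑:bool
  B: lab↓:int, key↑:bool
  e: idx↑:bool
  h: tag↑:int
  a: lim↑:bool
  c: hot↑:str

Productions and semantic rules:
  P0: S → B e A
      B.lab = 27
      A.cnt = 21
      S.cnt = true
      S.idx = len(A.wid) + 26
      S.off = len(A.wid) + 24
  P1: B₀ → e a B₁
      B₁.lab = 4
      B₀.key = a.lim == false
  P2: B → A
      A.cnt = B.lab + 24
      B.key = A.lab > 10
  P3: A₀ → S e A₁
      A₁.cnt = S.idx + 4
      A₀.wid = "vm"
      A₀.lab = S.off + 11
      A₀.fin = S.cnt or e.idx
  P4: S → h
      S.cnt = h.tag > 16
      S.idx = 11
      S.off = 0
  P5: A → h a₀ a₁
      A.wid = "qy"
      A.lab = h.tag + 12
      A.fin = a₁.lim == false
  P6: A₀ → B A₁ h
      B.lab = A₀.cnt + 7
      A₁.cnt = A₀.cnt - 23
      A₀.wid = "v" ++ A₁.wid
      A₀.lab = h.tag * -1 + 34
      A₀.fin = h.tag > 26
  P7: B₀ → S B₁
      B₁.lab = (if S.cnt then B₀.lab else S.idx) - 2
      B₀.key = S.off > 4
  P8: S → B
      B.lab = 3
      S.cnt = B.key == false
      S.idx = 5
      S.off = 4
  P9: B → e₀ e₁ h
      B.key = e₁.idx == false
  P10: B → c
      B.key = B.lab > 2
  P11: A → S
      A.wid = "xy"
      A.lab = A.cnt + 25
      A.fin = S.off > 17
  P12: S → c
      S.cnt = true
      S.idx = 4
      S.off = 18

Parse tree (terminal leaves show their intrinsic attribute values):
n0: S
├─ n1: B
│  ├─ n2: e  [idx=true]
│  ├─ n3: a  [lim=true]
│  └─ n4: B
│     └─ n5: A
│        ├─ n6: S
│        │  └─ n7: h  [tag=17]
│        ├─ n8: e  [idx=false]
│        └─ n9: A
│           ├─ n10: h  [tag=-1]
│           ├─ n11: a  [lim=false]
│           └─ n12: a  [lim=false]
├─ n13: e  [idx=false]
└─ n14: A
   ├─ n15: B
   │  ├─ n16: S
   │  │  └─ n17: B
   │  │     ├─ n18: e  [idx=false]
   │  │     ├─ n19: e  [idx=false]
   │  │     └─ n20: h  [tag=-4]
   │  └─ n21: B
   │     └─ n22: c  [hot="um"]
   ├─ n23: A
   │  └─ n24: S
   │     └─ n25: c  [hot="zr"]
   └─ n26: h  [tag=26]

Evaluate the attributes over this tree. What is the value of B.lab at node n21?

3

1. n1.lab = 27  [27]
2. n2.idx = true  [terminal]
3. n3.lim = true  [terminal]
4. n4.lab = 4  [4]
5. n5.cnt = 28  [B.lab + 24]
6. n7.tag = 17  [terminal]
7. n6.cnt = true  [h.tag > 16]
8. n6.idx = 11  [11]
9. n6.off = 0  [0]
10. n8.idx = false  [terminal]
11. n9.cnt = 15  [S.idx + 4]
12. n10.tag = -1  [terminal]
13. n11.lim = false  [terminal]
14. n12.lim = false  [terminal]
15. n9.wid = "qy"  ["qy"]
16. n9.lab = 11  [h.tag + 12]
17. n9.fin = true  [a₁.lim == false]
18. n5.wid = "vm"  ["vm"]
19. n5.lab = 11  [S.off + 11]
20. n5.fin = true  [S.cnt or e.idx]
21. n4.key = true  [A.lab > 10]
22. n1.key = false  [a.lim == false]
23. n13.idx = false  [terminal]
24. n14.cnt = 21  [21]
25. n15.lab = 28  [A₀.cnt + 7]
26. n17.lab = 3  [3]
27. n18.idx = false  [terminal]
28. n19.idx = false  [terminal]
29. n20.tag = -4  [terminal]
30. n17.key = true  [e₁.idx == false]
31. n16.cnt = false  [B.key == false]
32. n16.idx = 5  [5]
33. n16.off = 4  [4]
34. n21.lab = 3  [(if S.cnt then B₀.lab else S.idx) - 2]
35. n22.hot = "um"  [terminal]
36. n21.key = true  [B.lab > 2]
37. n15.key = false  [S.off > 4]
38. n23.cnt = -2  [A₀.cnt - 23]
39. n25.hot = "zr"  [terminal]
40. n24.cnt = true  [true]
41. n24.idx = 4  [4]
42. n24.off = 18  [18]
43. n23.wid = "xy"  ["xy"]
44. n23.lab = 23  [A.cnt + 25]
45. n23.fin = true  [S.off > 17]
46. n26.tag = 26  [terminal]
47. n14.wid = "vxy"  ["v" ++ A₁.wid]
48. n14.lab = 8  [h.tag * -1 + 34]
49. n14.fin = false  [h.tag > 26]
50. n0.cnt = true  [true]
51. n0.idx = 29  [len(A.wid) + 26]
52. n0.off = 27  [len(A.wid) + 24]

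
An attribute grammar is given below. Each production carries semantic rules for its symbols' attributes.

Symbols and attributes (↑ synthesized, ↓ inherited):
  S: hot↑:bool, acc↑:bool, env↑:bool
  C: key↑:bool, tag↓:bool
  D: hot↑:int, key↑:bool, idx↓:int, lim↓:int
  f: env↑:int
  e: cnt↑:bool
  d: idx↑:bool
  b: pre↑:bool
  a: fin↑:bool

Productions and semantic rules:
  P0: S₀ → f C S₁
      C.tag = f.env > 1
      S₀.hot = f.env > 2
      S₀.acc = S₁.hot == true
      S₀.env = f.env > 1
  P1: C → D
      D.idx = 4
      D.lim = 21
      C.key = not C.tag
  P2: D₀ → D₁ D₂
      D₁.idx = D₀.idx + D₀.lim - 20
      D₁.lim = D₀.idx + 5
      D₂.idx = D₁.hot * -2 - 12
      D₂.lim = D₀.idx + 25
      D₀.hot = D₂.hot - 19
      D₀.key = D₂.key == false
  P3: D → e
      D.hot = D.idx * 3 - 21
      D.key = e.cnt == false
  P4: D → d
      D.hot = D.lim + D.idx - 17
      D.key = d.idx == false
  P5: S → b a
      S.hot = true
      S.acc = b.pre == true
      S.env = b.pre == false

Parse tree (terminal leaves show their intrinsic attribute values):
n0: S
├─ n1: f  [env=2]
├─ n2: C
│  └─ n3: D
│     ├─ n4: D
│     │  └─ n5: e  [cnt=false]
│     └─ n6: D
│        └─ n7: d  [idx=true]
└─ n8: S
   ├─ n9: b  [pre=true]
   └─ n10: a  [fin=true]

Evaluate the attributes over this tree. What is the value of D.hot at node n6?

12

1. n1.env = 2  [terminal]
2. n2.tag = true  [f.env > 1]
3. n3.idx = 4  [4]
4. n3.lim = 21  [21]
5. n4.idx = 5  [D₀.idx + D₀.lim - 20]
6. n4.lim = 9  [D₀.idx + 5]
7. n5.cnt = false  [terminal]
8. n4.hot = -6  [D.idx * 3 - 21]
9. n4.key = true  [e.cnt == false]
10. n6.idx = 0  [D₁.hot * -2 - 12]
11. n6.lim = 29  [D₀.idx + 25]
12. n7.idx = true  [terminal]
13. n6.hot = 12  [D.lim + D.idx - 17]
14. n6.key = false  [d.idx == false]
15. n3.hot = -7  [D₂.hot - 19]
16. n3.key = true  [D₂.key == false]
17. n2.key = false  [not C.tag]
18. n9.pre = true  [terminal]
19. n10.fin = true  [terminal]
20. n8.hot = true  [true]
21. n8.acc = true  [b.pre == true]
22. n8.env = false  [b.pre == false]
23. n0.hot = false  [f.env > 2]
24. n0.acc = true  [S₁.hot == true]
25. n0.env = true  [f.env > 1]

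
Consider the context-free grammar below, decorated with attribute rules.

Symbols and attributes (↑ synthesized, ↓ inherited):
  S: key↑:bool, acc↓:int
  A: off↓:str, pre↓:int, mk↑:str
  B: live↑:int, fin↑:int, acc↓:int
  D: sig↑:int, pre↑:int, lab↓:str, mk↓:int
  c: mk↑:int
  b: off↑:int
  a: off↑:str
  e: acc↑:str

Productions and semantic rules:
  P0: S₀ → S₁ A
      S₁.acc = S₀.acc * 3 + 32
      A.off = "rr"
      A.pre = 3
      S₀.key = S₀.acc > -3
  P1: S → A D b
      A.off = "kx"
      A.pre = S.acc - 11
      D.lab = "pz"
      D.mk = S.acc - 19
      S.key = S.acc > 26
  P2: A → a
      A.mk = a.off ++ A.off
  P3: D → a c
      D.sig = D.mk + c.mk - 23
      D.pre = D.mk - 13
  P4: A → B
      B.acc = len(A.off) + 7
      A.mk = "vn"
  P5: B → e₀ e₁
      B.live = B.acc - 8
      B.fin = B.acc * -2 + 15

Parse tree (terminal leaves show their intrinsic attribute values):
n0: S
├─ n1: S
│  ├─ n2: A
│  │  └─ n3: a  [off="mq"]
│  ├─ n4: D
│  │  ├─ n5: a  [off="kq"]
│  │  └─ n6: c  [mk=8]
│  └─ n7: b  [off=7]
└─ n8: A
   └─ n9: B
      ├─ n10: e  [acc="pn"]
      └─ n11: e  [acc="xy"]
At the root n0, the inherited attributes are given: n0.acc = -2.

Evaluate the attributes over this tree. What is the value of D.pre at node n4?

1. n0.acc = -2  [given at root]
2. n1.acc = 26  [S₀.acc * 3 + 32]
3. n2.off = "kx"  ["kx"]
4. n2.pre = 15  [S.acc - 11]
5. n3.off = "mq"  [terminal]
6. n2.mk = "mqkx"  [a.off ++ A.off]
7. n4.lab = "pz"  ["pz"]
8. n4.mk = 7  [S.acc - 19]
9. n5.off = "kq"  [terminal]
10. n6.mk = 8  [terminal]
11. n4.sig = -8  [D.mk + c.mk - 23]
12. n4.pre = -6  [D.mk - 13]
13. n7.off = 7  [terminal]
14. n1.key = false  [S.acc > 26]
15. n8.off = "rr"  ["rr"]
16. n8.pre = 3  [3]
17. n9.acc = 9  [len(A.off) + 7]
18. n10.acc = "pn"  [terminal]
19. n11.acc = "xy"  [terminal]
20. n9.live = 1  [B.acc - 8]
21. n9.fin = -3  [B.acc * -2 + 15]
22. n8.mk = "vn"  ["vn"]
23. n0.key = true  [S₀.acc > -3]

-6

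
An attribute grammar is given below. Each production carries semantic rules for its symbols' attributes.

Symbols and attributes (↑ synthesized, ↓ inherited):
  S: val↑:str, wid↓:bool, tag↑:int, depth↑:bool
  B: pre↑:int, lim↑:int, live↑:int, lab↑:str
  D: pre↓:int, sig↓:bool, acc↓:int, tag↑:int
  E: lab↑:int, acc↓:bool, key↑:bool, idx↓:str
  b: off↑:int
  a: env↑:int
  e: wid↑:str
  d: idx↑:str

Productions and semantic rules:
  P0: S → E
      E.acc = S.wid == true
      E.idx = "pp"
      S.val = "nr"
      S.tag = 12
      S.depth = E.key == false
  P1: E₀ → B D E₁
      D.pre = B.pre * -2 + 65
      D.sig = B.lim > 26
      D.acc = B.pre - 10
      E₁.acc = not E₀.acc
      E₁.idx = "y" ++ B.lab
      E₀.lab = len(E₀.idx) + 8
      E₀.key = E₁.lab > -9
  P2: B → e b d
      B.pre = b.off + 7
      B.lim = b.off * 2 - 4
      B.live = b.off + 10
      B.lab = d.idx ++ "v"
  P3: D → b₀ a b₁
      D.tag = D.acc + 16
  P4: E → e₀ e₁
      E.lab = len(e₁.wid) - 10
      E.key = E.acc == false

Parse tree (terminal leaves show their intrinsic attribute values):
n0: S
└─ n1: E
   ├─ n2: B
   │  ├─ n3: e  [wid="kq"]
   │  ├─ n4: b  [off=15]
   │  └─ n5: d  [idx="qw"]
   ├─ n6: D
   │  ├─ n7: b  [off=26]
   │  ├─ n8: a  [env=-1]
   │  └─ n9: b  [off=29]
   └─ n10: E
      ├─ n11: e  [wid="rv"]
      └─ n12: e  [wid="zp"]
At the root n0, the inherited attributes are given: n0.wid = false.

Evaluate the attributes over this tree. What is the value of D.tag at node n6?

1. n0.wid = false  [given at root]
2. n1.acc = false  [S.wid == true]
3. n1.idx = "pp"  ["pp"]
4. n3.wid = "kq"  [terminal]
5. n4.off = 15  [terminal]
6. n5.idx = "qw"  [terminal]
7. n2.pre = 22  [b.off + 7]
8. n2.lim = 26  [b.off * 2 - 4]
9. n2.live = 25  [b.off + 10]
10. n2.lab = "qwv"  [d.idx ++ "v"]
11. n6.pre = 21  [B.pre * -2 + 65]
12. n6.sig = false  [B.lim > 26]
13. n6.acc = 12  [B.pre - 10]
14. n7.off = 26  [terminal]
15. n8.env = -1  [terminal]
16. n9.off = 29  [terminal]
17. n6.tag = 28  [D.acc + 16]
18. n10.acc = true  [not E₀.acc]
19. n10.idx = "yqwv"  ["y" ++ B.lab]
20. n11.wid = "rv"  [terminal]
21. n12.wid = "zp"  [terminal]
22. n10.lab = -8  [len(e₁.wid) - 10]
23. n10.key = false  [E.acc == false]
24. n1.lab = 10  [len(E₀.idx) + 8]
25. n1.key = true  [E₁.lab > -9]
26. n0.val = "nr"  ["nr"]
27. n0.tag = 12  [12]
28. n0.depth = false  [E.key == false]

28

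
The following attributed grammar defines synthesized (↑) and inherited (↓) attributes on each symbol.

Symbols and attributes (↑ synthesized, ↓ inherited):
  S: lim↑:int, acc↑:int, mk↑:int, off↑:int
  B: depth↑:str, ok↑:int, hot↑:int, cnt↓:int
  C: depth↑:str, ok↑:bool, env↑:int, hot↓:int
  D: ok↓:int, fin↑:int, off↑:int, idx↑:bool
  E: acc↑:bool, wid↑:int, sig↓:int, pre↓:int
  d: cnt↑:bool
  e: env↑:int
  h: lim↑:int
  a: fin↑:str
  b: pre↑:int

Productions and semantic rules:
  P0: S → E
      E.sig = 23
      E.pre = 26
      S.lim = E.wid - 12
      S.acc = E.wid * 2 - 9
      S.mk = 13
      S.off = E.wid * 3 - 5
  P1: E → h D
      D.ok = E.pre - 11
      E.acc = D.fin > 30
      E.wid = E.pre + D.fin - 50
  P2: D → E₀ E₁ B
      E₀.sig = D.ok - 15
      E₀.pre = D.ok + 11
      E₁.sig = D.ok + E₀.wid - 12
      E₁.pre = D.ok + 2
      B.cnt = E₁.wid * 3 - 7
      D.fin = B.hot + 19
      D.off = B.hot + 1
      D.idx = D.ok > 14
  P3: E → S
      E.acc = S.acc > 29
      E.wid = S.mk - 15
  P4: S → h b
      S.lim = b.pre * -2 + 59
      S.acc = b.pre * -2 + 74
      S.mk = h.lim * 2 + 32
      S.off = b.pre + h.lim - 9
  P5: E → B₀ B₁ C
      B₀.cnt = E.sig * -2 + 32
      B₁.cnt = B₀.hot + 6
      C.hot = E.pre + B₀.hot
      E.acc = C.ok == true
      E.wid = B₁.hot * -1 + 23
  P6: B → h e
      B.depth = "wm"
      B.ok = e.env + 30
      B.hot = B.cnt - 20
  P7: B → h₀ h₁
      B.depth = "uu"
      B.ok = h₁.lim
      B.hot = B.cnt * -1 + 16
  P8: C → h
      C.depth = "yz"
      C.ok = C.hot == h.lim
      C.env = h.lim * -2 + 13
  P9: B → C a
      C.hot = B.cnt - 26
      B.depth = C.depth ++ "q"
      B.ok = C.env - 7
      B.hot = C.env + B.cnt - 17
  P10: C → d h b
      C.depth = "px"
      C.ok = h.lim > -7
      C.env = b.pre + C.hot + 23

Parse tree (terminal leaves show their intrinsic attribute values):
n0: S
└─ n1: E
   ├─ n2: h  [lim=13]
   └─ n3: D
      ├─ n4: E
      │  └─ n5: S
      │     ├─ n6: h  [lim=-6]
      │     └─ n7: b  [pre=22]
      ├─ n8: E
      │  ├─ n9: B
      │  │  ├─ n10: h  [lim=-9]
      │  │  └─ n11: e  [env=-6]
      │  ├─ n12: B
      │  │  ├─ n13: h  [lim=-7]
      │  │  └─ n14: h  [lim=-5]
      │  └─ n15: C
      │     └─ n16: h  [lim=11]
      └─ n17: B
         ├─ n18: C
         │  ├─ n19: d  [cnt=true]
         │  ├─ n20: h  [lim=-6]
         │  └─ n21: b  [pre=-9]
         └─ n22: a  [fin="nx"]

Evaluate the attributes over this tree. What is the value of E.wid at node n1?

1. n1.sig = 23  [23]
2. n1.pre = 26  [26]
3. n2.lim = 13  [terminal]
4. n3.ok = 15  [E.pre - 11]
5. n4.sig = 0  [D.ok - 15]
6. n4.pre = 26  [D.ok + 11]
7. n6.lim = -6  [terminal]
8. n7.pre = 22  [terminal]
9. n5.lim = 15  [b.pre * -2 + 59]
10. n5.acc = 30  [b.pre * -2 + 74]
11. n5.mk = 20  [h.lim * 2 + 32]
12. n5.off = 7  [b.pre + h.lim - 9]
13. n4.acc = true  [S.acc > 29]
14. n4.wid = 5  [S.mk - 15]
15. n8.sig = 8  [D.ok + E₀.wid - 12]
16. n8.pre = 17  [D.ok + 2]
17. n9.cnt = 16  [E.sig * -2 + 32]
18. n10.lim = -9  [terminal]
19. n11.env = -6  [terminal]
20. n9.depth = "wm"  ["wm"]
21. n9.ok = 24  [e.env + 30]
22. n9.hot = -4  [B.cnt - 20]
23. n12.cnt = 2  [B₀.hot + 6]
24. n13.lim = -7  [terminal]
25. n14.lim = -5  [terminal]
26. n12.depth = "uu"  ["uu"]
27. n12.ok = -5  [h₁.lim]
28. n12.hot = 14  [B.cnt * -1 + 16]
29. n15.hot = 13  [E.pre + B₀.hot]
30. n16.lim = 11  [terminal]
31. n15.depth = "yz"  ["yz"]
32. n15.ok = false  [C.hot == h.lim]
33. n15.env = -9  [h.lim * -2 + 13]
34. n8.acc = false  [C.ok == true]
35. n8.wid = 9  [B₁.hot * -1 + 23]
36. n17.cnt = 20  [E₁.wid * 3 - 7]
37. n18.hot = -6  [B.cnt - 26]
38. n19.cnt = true  [terminal]
39. n20.lim = -6  [terminal]
40. n21.pre = -9  [terminal]
41. n18.depth = "px"  ["px"]
42. n18.ok = true  [h.lim > -7]
43. n18.env = 8  [b.pre + C.hot + 23]
44. n22.fin = "nx"  [terminal]
45. n17.depth = "pxq"  [C.depth ++ "q"]
46. n17.ok = 1  [C.env - 7]
47. n17.hot = 11  [C.env + B.cnt - 17]
48. n3.fin = 30  [B.hot + 19]
49. n3.off = 12  [B.hot + 1]
50. n3.idx = true  [D.ok > 14]
51. n1.acc = false  [D.fin > 30]
52. n1.wid = 6  [E.pre + D.fin - 50]
53. n0.lim = -6  [E.wid - 12]
54. n0.acc = 3  [E.wid * 2 - 9]
55. n0.mk = 13  [13]
56. n0.off = 13  [E.wid * 3 - 5]

6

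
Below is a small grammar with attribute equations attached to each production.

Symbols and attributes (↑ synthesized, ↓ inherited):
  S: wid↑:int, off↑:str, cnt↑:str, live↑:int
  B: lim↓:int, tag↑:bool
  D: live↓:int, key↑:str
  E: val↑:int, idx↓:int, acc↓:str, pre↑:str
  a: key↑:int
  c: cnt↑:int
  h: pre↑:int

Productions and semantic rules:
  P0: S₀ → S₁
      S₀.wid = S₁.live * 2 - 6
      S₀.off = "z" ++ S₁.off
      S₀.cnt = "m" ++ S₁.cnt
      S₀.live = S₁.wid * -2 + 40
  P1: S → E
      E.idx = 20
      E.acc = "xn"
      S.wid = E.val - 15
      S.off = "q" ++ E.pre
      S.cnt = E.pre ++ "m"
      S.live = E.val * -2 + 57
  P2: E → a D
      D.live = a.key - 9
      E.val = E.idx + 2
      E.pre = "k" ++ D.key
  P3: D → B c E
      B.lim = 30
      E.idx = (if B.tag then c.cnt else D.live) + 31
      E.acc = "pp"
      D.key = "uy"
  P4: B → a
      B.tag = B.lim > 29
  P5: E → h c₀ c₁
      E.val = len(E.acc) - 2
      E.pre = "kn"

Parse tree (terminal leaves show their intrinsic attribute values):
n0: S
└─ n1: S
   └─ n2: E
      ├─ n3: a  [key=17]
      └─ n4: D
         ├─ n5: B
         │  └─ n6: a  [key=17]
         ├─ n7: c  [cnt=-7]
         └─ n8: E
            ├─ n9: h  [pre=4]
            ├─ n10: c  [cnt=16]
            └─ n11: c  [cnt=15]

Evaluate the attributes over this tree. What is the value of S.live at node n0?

26

1. n2.idx = 20  [20]
2. n2.acc = "xn"  ["xn"]
3. n3.key = 17  [terminal]
4. n4.live = 8  [a.key - 9]
5. n5.lim = 30  [30]
6. n6.key = 17  [terminal]
7. n5.tag = true  [B.lim > 29]
8. n7.cnt = -7  [terminal]
9. n8.idx = 24  [(if B.tag then c.cnt else D.live) + 31]
10. n8.acc = "pp"  ["pp"]
11. n9.pre = 4  [terminal]
12. n10.cnt = 16  [terminal]
13. n11.cnt = 15  [terminal]
14. n8.val = 0  [len(E.acc) - 2]
15. n8.pre = "kn"  ["kn"]
16. n4.key = "uy"  ["uy"]
17. n2.val = 22  [E.idx + 2]
18. n2.pre = "kuy"  ["k" ++ D.key]
19. n1.wid = 7  [E.val - 15]
20. n1.off = "qkuy"  ["q" ++ E.pre]
21. n1.cnt = "kuym"  [E.pre ++ "m"]
22. n1.live = 13  [E.val * -2 + 57]
23. n0.wid = 20  [S₁.live * 2 - 6]
24. n0.off = "zqkuy"  ["z" ++ S₁.off]
25. n0.cnt = "mkuym"  ["m" ++ S₁.cnt]
26. n0.live = 26  [S₁.wid * -2 + 40]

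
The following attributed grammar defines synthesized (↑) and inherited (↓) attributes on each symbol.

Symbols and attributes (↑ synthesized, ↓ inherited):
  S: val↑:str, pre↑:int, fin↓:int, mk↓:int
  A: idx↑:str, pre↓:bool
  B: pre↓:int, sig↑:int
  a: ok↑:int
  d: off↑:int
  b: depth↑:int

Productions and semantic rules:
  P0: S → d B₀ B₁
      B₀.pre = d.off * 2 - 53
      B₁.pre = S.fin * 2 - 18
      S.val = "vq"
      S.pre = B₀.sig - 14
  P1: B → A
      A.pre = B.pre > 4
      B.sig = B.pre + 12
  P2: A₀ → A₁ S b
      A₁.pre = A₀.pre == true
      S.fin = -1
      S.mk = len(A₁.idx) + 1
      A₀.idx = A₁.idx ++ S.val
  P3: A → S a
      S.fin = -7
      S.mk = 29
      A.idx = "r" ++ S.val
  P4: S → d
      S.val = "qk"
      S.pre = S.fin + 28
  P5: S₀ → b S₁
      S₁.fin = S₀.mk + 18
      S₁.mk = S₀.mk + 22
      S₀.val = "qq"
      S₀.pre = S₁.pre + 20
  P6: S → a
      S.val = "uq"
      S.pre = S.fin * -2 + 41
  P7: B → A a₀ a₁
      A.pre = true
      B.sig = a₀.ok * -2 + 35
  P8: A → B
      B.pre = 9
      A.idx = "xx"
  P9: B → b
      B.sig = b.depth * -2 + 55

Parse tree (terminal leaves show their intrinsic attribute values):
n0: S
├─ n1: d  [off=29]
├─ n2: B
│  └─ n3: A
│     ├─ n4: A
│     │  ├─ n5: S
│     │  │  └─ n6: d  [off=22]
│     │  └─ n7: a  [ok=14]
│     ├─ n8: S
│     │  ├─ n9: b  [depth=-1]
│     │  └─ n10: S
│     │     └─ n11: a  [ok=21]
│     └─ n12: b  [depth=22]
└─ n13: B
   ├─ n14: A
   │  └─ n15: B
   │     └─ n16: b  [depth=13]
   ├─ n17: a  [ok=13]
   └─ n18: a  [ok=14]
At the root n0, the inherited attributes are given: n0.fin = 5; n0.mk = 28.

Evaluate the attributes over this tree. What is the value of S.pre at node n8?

17

1. n0.fin = 5  [given at root]
2. n0.mk = 28  [given at root]
3. n1.off = 29  [terminal]
4. n2.pre = 5  [d.off * 2 - 53]
5. n3.pre = true  [B.pre > 4]
6. n4.pre = true  [A₀.pre == true]
7. n5.fin = -7  [-7]
8. n5.mk = 29  [29]
9. n6.off = 22  [terminal]
10. n5.val = "qk"  ["qk"]
11. n5.pre = 21  [S.fin + 28]
12. n7.ok = 14  [terminal]
13. n4.idx = "rqk"  ["r" ++ S.val]
14. n8.fin = -1  [-1]
15. n8.mk = 4  [len(A₁.idx) + 1]
16. n9.depth = -1  [terminal]
17. n10.fin = 22  [S₀.mk + 18]
18. n10.mk = 26  [S₀.mk + 22]
19. n11.ok = 21  [terminal]
20. n10.val = "uq"  ["uq"]
21. n10.pre = -3  [S.fin * -2 + 41]
22. n8.val = "qq"  ["qq"]
23. n8.pre = 17  [S₁.pre + 20]
24. n12.depth = 22  [terminal]
25. n3.idx = "rqkqq"  [A₁.idx ++ S.val]
26. n2.sig = 17  [B.pre + 12]
27. n13.pre = -8  [S.fin * 2 - 18]
28. n14.pre = true  [true]
29. n15.pre = 9  [9]
30. n16.depth = 13  [terminal]
31. n15.sig = 29  [b.depth * -2 + 55]
32. n14.idx = "xx"  ["xx"]
33. n17.ok = 13  [terminal]
34. n18.ok = 14  [terminal]
35. n13.sig = 9  [a₀.ok * -2 + 35]
36. n0.val = "vq"  ["vq"]
37. n0.pre = 3  [B₀.sig - 14]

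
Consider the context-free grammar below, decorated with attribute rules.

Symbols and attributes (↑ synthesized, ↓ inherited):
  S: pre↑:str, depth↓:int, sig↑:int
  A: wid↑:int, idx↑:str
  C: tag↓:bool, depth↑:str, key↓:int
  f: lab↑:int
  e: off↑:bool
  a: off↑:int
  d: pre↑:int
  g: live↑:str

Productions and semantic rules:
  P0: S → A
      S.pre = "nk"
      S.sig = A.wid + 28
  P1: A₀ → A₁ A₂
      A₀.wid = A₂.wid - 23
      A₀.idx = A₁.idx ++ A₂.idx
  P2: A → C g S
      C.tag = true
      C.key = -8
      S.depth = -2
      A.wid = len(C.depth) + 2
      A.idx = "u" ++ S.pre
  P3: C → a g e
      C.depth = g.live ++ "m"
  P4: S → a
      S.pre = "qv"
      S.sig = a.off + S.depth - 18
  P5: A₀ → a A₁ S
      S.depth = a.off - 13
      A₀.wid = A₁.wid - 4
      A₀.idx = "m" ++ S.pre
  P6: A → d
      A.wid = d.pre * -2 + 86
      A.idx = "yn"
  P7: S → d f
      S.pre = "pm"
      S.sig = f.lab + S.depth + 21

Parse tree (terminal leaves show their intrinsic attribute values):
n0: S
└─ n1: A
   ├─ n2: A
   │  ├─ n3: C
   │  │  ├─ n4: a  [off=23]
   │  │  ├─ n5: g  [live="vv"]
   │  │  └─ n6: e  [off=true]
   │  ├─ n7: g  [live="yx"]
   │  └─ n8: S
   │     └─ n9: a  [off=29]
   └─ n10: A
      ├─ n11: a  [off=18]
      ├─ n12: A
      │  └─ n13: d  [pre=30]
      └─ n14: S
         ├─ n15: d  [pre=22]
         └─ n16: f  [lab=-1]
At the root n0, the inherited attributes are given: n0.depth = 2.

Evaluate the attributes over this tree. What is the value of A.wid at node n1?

-1

1. n0.depth = 2  [given at root]
2. n3.tag = true  [true]
3. n3.key = -8  [-8]
4. n4.off = 23  [terminal]
5. n5.live = "vv"  [terminal]
6. n6.off = true  [terminal]
7. n3.depth = "vvm"  [g.live ++ "m"]
8. n7.live = "yx"  [terminal]
9. n8.depth = -2  [-2]
10. n9.off = 29  [terminal]
11. n8.pre = "qv"  ["qv"]
12. n8.sig = 9  [a.off + S.depth - 18]
13. n2.wid = 5  [len(C.depth) + 2]
14. n2.idx = "uqv"  ["u" ++ S.pre]
15. n11.off = 18  [terminal]
16. n13.pre = 30  [terminal]
17. n12.wid = 26  [d.pre * -2 + 86]
18. n12.idx = "yn"  ["yn"]
19. n14.depth = 5  [a.off - 13]
20. n15.pre = 22  [terminal]
21. n16.lab = -1  [terminal]
22. n14.pre = "pm"  ["pm"]
23. n14.sig = 25  [f.lab + S.depth + 21]
24. n10.wid = 22  [A₁.wid - 4]
25. n10.idx = "mpm"  ["m" ++ S.pre]
26. n1.wid = -1  [A₂.wid - 23]
27. n1.idx = "uqvmpm"  [A₁.idx ++ A₂.idx]
28. n0.pre = "nk"  ["nk"]
29. n0.sig = 27  [A.wid + 28]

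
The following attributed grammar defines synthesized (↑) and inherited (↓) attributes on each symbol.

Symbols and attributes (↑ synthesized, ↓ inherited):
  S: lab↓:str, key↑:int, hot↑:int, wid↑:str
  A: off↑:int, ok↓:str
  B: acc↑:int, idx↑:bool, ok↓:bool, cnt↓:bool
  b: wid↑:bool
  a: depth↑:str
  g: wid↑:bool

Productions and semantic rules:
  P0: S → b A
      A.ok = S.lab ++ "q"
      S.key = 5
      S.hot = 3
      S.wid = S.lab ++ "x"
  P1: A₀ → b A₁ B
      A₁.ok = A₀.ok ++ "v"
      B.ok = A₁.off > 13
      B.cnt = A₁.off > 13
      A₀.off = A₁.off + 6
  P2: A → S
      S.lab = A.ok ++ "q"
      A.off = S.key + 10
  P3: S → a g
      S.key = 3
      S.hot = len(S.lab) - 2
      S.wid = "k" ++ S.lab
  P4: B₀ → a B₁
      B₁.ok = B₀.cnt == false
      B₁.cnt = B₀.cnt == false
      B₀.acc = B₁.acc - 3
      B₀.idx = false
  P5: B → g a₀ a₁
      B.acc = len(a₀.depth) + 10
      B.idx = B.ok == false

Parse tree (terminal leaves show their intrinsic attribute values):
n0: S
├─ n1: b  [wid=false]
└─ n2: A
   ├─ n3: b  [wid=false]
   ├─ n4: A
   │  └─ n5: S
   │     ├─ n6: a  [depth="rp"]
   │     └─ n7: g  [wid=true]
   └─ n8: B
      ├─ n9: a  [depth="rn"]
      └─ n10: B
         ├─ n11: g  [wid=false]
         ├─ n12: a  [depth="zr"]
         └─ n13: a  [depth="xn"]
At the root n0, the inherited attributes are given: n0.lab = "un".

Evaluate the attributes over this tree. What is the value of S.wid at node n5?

1. n0.lab = "un"  [given at root]
2. n1.wid = false  [terminal]
3. n2.ok = "unq"  [S.lab ++ "q"]
4. n3.wid = false  [terminal]
5. n4.ok = "unqv"  [A₀.ok ++ "v"]
6. n5.lab = "unqvq"  [A.ok ++ "q"]
7. n6.depth = "rp"  [terminal]
8. n7.wid = true  [terminal]
9. n5.key = 3  [3]
10. n5.hot = 3  [len(S.lab) - 2]
11. n5.wid = "kunqvq"  ["k" ++ S.lab]
12. n4.off = 13  [S.key + 10]
13. n8.ok = false  [A₁.off > 13]
14. n8.cnt = false  [A₁.off > 13]
15. n9.depth = "rn"  [terminal]
16. n10.ok = true  [B₀.cnt == false]
17. n10.cnt = true  [B₀.cnt == false]
18. n11.wid = false  [terminal]
19. n12.depth = "zr"  [terminal]
20. n13.depth = "xn"  [terminal]
21. n10.acc = 12  [len(a₀.depth) + 10]
22. n10.idx = false  [B.ok == false]
23. n8.acc = 9  [B₁.acc - 3]
24. n8.idx = false  [false]
25. n2.off = 19  [A₁.off + 6]
26. n0.key = 5  [5]
27. n0.hot = 3  [3]
28. n0.wid = "unx"  [S.lab ++ "x"]

"kunqvq"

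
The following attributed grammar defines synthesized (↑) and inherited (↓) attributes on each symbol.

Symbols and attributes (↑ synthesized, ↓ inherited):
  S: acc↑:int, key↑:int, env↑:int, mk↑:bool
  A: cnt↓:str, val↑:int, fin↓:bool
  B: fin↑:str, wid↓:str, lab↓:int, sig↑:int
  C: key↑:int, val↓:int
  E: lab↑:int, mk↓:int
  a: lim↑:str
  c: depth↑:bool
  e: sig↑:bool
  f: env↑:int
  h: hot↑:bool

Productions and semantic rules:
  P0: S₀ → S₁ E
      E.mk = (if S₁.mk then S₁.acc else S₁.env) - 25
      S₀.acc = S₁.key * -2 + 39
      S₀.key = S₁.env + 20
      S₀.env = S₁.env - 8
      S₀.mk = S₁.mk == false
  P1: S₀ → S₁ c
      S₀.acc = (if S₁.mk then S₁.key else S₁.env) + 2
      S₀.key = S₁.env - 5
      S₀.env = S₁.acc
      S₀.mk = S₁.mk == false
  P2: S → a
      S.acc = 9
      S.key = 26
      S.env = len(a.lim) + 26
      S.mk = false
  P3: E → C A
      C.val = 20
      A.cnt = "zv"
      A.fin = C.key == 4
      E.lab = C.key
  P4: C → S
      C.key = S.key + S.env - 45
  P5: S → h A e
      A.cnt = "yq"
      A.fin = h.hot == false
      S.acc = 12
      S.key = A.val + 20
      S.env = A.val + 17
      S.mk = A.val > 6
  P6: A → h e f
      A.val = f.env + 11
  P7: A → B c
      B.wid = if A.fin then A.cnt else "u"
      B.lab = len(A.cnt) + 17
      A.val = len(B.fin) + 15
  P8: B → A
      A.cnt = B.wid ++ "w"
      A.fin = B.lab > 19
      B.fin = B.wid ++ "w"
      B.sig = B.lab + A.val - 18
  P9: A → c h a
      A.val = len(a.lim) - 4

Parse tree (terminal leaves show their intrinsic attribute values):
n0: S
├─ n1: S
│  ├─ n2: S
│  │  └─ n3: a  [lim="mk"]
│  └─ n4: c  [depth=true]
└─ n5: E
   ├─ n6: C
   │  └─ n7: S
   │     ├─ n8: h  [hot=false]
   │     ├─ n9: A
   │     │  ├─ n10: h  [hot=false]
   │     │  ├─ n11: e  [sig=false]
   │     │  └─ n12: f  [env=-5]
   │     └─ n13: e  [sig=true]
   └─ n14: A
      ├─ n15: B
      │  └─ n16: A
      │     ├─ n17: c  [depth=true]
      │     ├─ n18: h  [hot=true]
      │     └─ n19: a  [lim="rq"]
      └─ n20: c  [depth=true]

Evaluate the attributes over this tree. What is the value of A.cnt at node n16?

1. n3.lim = "mk"  [terminal]
2. n2.acc = 9  [9]
3. n2.key = 26  [26]
4. n2.env = 28  [len(a.lim) + 26]
5. n2.mk = false  [false]
6. n4.depth = true  [terminal]
7. n1.acc = 30  [(if S₁.mk then S₁.key else S₁.env) + 2]
8. n1.key = 23  [S₁.env - 5]
9. n1.env = 9  [S₁.acc]
10. n1.mk = true  [S₁.mk == false]
11. n5.mk = 5  [(if S₁.mk then S₁.acc else S₁.env) - 25]
12. n6.val = 20  [20]
13. n8.hot = false  [terminal]
14. n9.cnt = "yq"  ["yq"]
15. n9.fin = true  [h.hot == false]
16. n10.hot = false  [terminal]
17. n11.sig = false  [terminal]
18. n12.env = -5  [terminal]
19. n9.val = 6  [f.env + 11]
20. n13.sig = true  [terminal]
21. n7.acc = 12  [12]
22. n7.key = 26  [A.val + 20]
23. n7.env = 23  [A.val + 17]
24. n7.mk = false  [A.val > 6]
25. n6.key = 4  [S.key + S.env - 45]
26. n14.cnt = "zv"  ["zv"]
27. n14.fin = true  [C.key == 4]
28. n15.wid = "zv"  [if A.fin then A.cnt else "u"]
29. n15.lab = 19  [len(A.cnt) + 17]
30. n16.cnt = "zvw"  [B.wid ++ "w"]
31. n16.fin = false  [B.lab > 19]
32. n17.depth = true  [terminal]
33. n18.hot = true  [terminal]
34. n19.lim = "rq"  [terminal]
35. n16.val = -2  [len(a.lim) - 4]
36. n15.fin = "zvw"  [B.wid ++ "w"]
37. n15.sig = -1  [B.lab + A.val - 18]
38. n20.depth = true  [terminal]
39. n14.val = 18  [len(B.fin) + 15]
40. n5.lab = 4  [C.key]
41. n0.acc = -7  [S₁.key * -2 + 39]
42. n0.key = 29  [S₁.env + 20]
43. n0.env = 1  [S₁.env - 8]
44. n0.mk = false  [S₁.mk == false]

"zvw"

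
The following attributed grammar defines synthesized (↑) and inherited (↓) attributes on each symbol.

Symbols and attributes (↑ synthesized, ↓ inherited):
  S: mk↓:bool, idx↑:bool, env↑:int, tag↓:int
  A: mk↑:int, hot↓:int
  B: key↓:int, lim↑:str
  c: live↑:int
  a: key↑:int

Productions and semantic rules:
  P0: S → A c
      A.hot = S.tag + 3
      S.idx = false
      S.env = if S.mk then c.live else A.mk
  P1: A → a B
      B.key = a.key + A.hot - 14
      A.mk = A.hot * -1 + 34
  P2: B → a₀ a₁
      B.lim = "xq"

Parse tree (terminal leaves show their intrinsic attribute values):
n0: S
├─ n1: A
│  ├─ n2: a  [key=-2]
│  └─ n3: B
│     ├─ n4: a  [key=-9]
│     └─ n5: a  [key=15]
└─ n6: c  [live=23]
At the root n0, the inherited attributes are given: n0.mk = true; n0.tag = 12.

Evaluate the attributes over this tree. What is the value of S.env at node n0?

23

1. n0.mk = true  [given at root]
2. n0.tag = 12  [given at root]
3. n1.hot = 15  [S.tag + 3]
4. n2.key = -2  [terminal]
5. n3.key = -1  [a.key + A.hot - 14]
6. n4.key = -9  [terminal]
7. n5.key = 15  [terminal]
8. n3.lim = "xq"  ["xq"]
9. n1.mk = 19  [A.hot * -1 + 34]
10. n6.live = 23  [terminal]
11. n0.idx = false  [false]
12. n0.env = 23  [if S.mk then c.live else A.mk]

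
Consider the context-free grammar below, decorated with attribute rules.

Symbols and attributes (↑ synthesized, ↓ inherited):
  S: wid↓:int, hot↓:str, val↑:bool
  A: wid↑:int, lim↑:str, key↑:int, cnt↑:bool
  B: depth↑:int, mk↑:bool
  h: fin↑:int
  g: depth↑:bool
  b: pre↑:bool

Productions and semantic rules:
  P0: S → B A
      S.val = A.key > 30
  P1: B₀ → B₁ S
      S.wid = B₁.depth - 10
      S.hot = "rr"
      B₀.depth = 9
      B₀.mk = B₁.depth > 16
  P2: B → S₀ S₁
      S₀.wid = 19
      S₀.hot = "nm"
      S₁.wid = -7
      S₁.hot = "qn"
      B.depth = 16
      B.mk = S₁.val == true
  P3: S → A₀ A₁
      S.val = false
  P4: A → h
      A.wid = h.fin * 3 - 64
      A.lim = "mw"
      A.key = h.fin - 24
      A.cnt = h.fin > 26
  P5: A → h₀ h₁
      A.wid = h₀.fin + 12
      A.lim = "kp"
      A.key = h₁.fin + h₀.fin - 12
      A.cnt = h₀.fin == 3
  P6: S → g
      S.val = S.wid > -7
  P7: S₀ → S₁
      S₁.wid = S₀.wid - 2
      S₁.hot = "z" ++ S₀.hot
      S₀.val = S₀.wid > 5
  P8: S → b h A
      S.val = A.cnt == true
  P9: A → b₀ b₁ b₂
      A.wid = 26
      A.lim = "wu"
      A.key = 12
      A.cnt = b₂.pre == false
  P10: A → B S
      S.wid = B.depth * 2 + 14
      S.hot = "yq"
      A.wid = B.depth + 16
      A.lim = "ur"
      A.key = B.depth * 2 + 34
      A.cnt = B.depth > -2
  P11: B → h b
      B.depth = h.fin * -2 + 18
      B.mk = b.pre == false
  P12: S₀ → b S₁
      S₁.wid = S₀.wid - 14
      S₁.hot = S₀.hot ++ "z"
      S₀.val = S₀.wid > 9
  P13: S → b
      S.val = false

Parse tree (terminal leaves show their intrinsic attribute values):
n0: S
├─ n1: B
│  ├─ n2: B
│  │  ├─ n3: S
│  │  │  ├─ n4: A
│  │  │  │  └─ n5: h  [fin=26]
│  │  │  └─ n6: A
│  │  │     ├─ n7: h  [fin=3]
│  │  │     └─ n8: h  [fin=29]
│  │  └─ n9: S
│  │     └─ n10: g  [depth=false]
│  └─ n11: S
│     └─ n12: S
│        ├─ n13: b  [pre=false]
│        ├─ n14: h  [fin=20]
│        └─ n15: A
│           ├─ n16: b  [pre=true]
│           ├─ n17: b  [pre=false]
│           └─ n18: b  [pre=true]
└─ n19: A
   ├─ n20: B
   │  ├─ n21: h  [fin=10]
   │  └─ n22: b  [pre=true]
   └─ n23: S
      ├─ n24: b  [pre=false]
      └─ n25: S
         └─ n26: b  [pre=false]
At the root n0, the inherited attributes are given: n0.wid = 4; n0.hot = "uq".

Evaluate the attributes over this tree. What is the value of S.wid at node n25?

-4

1. n0.wid = 4  [given at root]
2. n0.hot = "uq"  [given at root]
3. n3.wid = 19  [19]
4. n3.hot = "nm"  ["nm"]
5. n5.fin = 26  [terminal]
6. n4.wid = 14  [h.fin * 3 - 64]
7. n4.lim = "mw"  ["mw"]
8. n4.key = 2  [h.fin - 24]
9. n4.cnt = false  [h.fin > 26]
10. n7.fin = 3  [terminal]
11. n8.fin = 29  [terminal]
12. n6.wid = 15  [h₀.fin + 12]
13. n6.lim = "kp"  ["kp"]
14. n6.key = 20  [h₁.fin + h₀.fin - 12]
15. n6.cnt = true  [h₀.fin == 3]
16. n3.val = false  [false]
17. n9.wid = -7  [-7]
18. n9.hot = "qn"  ["qn"]
19. n10.depth = false  [terminal]
20. n9.val = false  [S.wid > -7]
21. n2.depth = 16  [16]
22. n2.mk = false  [S₁.val == true]
23. n11.wid = 6  [B₁.depth - 10]
24. n11.hot = "rr"  ["rr"]
25. n12.wid = 4  [S₀.wid - 2]
26. n12.hot = "zrr"  ["z" ++ S₀.hot]
27. n13.pre = false  [terminal]
28. n14.fin = 20  [terminal]
29. n16.pre = true  [terminal]
30. n17.pre = false  [terminal]
31. n18.pre = true  [terminal]
32. n15.wid = 26  [26]
33. n15.lim = "wu"  ["wu"]
34. n15.key = 12  [12]
35. n15.cnt = false  [b₂.pre == false]
36. n12.val = false  [A.cnt == true]
37. n11.val = true  [S₀.wid > 5]
38. n1.depth = 9  [9]
39. n1.mk = false  [B₁.depth > 16]
40. n21.fin = 10  [terminal]
41. n22.pre = true  [terminal]
42. n20.depth = -2  [h.fin * -2 + 18]
43. n20.mk = false  [b.pre == false]
44. n23.wid = 10  [B.depth * 2 + 14]
45. n23.hot = "yq"  ["yq"]
46. n24.pre = false  [terminal]
47. n25.wid = -4  [S₀.wid - 14]
48. n25.hot = "yqz"  [S₀.hot ++ "z"]
49. n26.pre = false  [terminal]
50. n25.val = false  [false]
51. n23.val = true  [S₀.wid > 9]
52. n19.wid = 14  [B.depth + 16]
53. n19.lim = "ur"  ["ur"]
54. n19.key = 30  [B.depth * 2 + 34]
55. n19.cnt = false  [B.depth > -2]
56. n0.val = false  [A.key > 30]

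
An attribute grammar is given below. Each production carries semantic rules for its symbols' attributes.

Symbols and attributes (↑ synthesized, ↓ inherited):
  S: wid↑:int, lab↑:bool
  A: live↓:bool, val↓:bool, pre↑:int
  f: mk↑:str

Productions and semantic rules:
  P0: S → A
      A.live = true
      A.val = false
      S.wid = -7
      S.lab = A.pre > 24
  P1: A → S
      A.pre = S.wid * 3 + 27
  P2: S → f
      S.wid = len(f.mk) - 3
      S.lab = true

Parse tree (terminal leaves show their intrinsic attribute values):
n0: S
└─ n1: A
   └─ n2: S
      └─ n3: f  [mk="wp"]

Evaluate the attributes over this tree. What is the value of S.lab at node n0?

1. n1.live = true  [true]
2. n1.val = false  [false]
3. n3.mk = "wp"  [terminal]
4. n2.wid = -1  [len(f.mk) - 3]
5. n2.lab = true  [true]
6. n1.pre = 24  [S.wid * 3 + 27]
7. n0.wid = -7  [-7]
8. n0.lab = false  [A.pre > 24]

false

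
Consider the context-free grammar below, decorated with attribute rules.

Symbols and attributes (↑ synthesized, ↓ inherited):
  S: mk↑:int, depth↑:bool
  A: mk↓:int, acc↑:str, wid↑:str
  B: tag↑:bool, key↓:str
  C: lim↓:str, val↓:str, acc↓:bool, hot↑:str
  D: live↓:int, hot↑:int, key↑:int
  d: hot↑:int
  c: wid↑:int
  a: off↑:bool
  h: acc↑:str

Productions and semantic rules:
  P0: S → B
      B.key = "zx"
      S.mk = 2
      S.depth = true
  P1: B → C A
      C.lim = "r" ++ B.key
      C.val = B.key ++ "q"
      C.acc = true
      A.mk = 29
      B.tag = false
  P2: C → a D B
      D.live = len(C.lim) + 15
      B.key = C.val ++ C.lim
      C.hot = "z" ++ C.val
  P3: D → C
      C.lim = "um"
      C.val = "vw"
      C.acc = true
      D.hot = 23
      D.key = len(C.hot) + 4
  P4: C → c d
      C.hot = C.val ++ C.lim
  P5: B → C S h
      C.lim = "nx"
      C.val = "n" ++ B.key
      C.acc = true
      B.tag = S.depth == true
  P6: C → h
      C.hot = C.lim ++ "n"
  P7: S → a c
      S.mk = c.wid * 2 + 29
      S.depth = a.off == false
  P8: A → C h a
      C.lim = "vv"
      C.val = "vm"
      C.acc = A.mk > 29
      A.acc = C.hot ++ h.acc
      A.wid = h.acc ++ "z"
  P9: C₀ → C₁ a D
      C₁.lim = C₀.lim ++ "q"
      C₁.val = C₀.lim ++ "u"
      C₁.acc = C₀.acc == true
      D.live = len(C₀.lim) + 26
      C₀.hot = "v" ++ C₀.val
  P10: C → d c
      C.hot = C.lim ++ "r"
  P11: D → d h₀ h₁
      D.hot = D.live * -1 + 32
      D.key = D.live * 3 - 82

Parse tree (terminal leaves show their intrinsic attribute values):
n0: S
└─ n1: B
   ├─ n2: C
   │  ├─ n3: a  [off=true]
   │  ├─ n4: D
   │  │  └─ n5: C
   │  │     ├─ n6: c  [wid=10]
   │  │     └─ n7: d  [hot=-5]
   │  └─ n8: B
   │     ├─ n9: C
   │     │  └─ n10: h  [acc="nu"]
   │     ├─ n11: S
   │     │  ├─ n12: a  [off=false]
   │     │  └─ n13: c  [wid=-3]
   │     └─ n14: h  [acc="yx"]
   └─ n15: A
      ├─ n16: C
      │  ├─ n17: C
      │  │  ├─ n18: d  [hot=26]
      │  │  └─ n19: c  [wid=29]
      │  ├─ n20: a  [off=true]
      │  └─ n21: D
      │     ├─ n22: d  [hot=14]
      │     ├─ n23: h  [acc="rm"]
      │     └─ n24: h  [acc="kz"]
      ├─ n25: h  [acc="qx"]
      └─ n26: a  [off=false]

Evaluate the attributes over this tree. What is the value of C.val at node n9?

"nzxqrzx"

1. n1.key = "zx"  ["zx"]
2. n2.lim = "rzx"  ["r" ++ B.key]
3. n2.val = "zxq"  [B.key ++ "q"]
4. n2.acc = true  [true]
5. n3.off = true  [terminal]
6. n4.live = 18  [len(C.lim) + 15]
7. n5.lim = "um"  ["um"]
8. n5.val = "vw"  ["vw"]
9. n5.acc = true  [true]
10. n6.wid = 10  [terminal]
11. n7.hot = -5  [terminal]
12. n5.hot = "vwum"  [C.val ++ C.lim]
13. n4.hot = 23  [23]
14. n4.key = 8  [len(C.hot) + 4]
15. n8.key = "zxqrzx"  [C.val ++ C.lim]
16. n9.lim = "nx"  ["nx"]
17. n9.val = "nzxqrzx"  ["n" ++ B.key]
18. n9.acc = true  [true]
19. n10.acc = "nu"  [terminal]
20. n9.hot = "nxn"  [C.lim ++ "n"]
21. n12.off = false  [terminal]
22. n13.wid = -3  [terminal]
23. n11.mk = 23  [c.wid * 2 + 29]
24. n11.depth = true  [a.off == false]
25. n14.acc = "yx"  [terminal]
26. n8.tag = true  [S.depth == true]
27. n2.hot = "zzxq"  ["z" ++ C.val]
28. n15.mk = 29  [29]
29. n16.lim = "vv"  ["vv"]
30. n16.val = "vm"  ["vm"]
31. n16.acc = false  [A.mk > 29]
32. n17.lim = "vvq"  [C₀.lim ++ "q"]
33. n17.val = "vvu"  [C₀.lim ++ "u"]
34. n17.acc = false  [C₀.acc == true]
35. n18.hot = 26  [terminal]
36. n19.wid = 29  [terminal]
37. n17.hot = "vvqr"  [C.lim ++ "r"]
38. n20.off = true  [terminal]
39. n21.live = 28  [len(C₀.lim) + 26]
40. n22.hot = 14  [terminal]
41. n23.acc = "rm"  [terminal]
42. n24.acc = "kz"  [terminal]
43. n21.hot = 4  [D.live * -1 + 32]
44. n21.key = 2  [D.live * 3 - 82]
45. n16.hot = "vvm"  ["v" ++ C₀.val]
46. n25.acc = "qx"  [terminal]
47. n26.off = false  [terminal]
48. n15.acc = "vvmqx"  [C.hot ++ h.acc]
49. n15.wid = "qxz"  [h.acc ++ "z"]
50. n1.tag = false  [false]
51. n0.mk = 2  [2]
52. n0.depth = true  [true]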